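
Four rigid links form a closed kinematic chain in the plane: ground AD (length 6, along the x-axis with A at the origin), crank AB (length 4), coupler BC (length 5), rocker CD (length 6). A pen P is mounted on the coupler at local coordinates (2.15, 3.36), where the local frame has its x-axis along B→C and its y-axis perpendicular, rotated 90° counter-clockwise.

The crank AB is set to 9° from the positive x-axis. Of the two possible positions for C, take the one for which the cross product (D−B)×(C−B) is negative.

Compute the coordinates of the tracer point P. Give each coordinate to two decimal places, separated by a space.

5.51 -3.05

A=(0,0), D=(6.00,0)
B = A + 4.00·(cos9°, sin9°) = (3.9508, 0.6257)
|BD| = 2.1427
circle(B,5.00) ∩ circle(D,6.00): a=-1.4956, h=4.7711
  candidates: C₊=(3.9137,5.6256) cross=10.223; C₋=(1.1270,-3.5006) cross=-10.223
  mode - wants cross < 0 → take C=(1.1270,-3.5006) (cross=-10.223)
ex = (C−B)/|BC| = (-0.5647,-0.8253); ey = (0.8253,-0.5647)
P = B + 2.15·ex + 3.36·ey = (5.5094,-3.0461)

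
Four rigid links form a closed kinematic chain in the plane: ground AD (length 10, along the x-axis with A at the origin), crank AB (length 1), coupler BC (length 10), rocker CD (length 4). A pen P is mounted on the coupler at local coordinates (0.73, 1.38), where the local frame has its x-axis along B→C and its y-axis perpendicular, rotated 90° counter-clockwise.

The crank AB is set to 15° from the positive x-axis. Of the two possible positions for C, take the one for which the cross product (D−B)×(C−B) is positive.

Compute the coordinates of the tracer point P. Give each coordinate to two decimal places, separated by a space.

A=(0,0), D=(10.00,0)
B = A + 1.00·(cos15°, sin15°) = (0.9659, 0.2588)
|BD| = 9.0378
circle(B,10.00) ∩ circle(D,4.00): a=9.1660, h=3.9979
  candidates: C₊=(10.2427,3.9926) cross=36.133; C₋=(10.0137,-4.0000) cross=-36.133
  mode + wants cross > 0 → take C=(10.2427,3.9926) (cross=36.133)
ex = (C−B)/|BC| = (0.9277,0.3734); ey = (-0.3734,0.9277)
P = B + 0.73·ex + 1.38·ey = (1.1279,1.8116)

1.13 1.81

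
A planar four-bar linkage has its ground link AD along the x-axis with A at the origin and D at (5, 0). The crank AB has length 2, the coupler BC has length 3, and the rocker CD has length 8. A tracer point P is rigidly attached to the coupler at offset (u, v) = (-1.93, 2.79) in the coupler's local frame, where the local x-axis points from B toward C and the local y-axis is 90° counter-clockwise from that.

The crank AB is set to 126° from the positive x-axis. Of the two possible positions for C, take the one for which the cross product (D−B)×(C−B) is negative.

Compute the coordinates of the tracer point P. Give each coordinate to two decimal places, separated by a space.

A=(0,0), D=(5.00,0)
B = A + 2.00·(cos126°, sin126°) = (-1.1756, 1.6180)
|BD| = 6.3840
circle(B,3.00) ∩ circle(D,8.00): a=-1.1156, h=2.7848
  candidates: C₊=(-1.5489,4.5947) cross=17.779; C₋=(-2.9606,-0.7931) cross=-17.779
  mode - wants cross < 0 → take C=(-2.9606,-0.7931) (cross=-17.779)
ex = (C−B)/|BC| = (-0.5950,-0.8037); ey = (0.8037,-0.5950)
P = B + -1.93·ex + 2.79·ey = (2.2152,1.5092)

2.22 1.51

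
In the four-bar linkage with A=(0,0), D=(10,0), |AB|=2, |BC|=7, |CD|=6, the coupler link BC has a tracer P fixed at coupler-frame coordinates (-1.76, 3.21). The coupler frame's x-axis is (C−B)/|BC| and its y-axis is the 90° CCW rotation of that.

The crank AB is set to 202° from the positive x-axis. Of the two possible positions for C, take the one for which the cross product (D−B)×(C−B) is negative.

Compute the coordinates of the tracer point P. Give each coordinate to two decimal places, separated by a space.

-2.51 2.85

A=(0,0), D=(10.00,0)
B = A + 2.00·(cos202°, sin202°) = (-1.8544, -0.7492)
|BD| = 11.8780
circle(B,7.00) ∩ circle(D,6.00): a=6.4862, h=2.6322
  candidates: C₊=(4.4529,2.2869) cross=31.266; C₋=(4.7850,-2.9671) cross=-31.266
  mode - wants cross < 0 → take C=(4.7850,-2.9671) (cross=-31.266)
ex = (C−B)/|BC| = (0.9485,-0.3168); ey = (0.3168,0.9485)
P = B + -1.76·ex + 3.21·ey = (-2.5066,2.8530)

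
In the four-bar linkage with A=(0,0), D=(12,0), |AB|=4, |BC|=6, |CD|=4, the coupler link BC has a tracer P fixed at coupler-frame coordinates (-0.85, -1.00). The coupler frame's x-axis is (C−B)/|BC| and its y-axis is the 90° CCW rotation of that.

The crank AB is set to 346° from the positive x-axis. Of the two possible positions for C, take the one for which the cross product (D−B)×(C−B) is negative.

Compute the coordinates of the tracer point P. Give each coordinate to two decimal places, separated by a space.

2.73 -1.60

A=(0,0), D=(12.00,0)
B = A + 4.00·(cos346°, sin346°) = (3.8812, -0.9677)
|BD| = 8.1763
circle(B,6.00) ∩ circle(D,4.00): a=5.3112, h=2.7913
  candidates: C₊=(8.8247,2.4326) cross=22.822; C₋=(9.4854,-3.1108) cross=-22.822
  mode - wants cross < 0 → take C=(9.4854,-3.1108) (cross=-22.822)
ex = (C−B)/|BC| = (0.9340,-0.3572); ey = (0.3572,0.9340)
P = B + -0.85·ex + -1.00·ey = (2.7301,-1.5981)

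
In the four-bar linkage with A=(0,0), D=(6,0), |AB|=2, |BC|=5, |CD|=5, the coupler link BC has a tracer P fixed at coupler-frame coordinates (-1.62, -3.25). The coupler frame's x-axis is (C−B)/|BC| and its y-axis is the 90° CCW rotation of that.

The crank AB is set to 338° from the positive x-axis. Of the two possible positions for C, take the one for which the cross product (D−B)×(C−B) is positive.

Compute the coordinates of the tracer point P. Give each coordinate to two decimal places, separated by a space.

A=(0,0), D=(6.00,0)
B = A + 2.00·(cos338°, sin338°) = (1.8544, -0.7492)
|BD| = 4.2128
circle(B,5.00) ∩ circle(D,5.00): a=2.1064, h=4.5347
  candidates: C₊=(3.1207,4.0878) cross=19.104; C₋=(4.7336,-4.8370) cross=-19.104
  mode + wants cross > 0 → take C=(3.1207,4.0878) (cross=19.104)
ex = (C−B)/|BC| = (0.2533,0.9674); ey = (-0.9674,0.2533)
P = B + -1.62·ex + -3.25·ey = (4.5881,-3.1395)

4.59 -3.14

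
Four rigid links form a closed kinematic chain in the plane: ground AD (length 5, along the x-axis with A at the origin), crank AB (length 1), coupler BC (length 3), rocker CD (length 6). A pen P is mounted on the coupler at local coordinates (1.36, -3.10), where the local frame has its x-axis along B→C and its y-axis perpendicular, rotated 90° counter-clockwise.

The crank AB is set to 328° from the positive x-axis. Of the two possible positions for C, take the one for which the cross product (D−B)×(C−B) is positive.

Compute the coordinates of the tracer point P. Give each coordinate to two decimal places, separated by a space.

A=(0,0), D=(5.00,0)
B = A + 1.00·(cos328°, sin328°) = (0.8480, -0.5299)
|BD| = 4.1856
circle(B,3.00) ∩ circle(D,6.00): a=-1.1325, h=2.7780
  candidates: C₊=(-0.6271,2.0824) cross=11.628; C₋=(0.0764,-3.4290) cross=-11.628
  mode + wants cross > 0 → take C=(-0.6271,2.0824) (cross=11.628)
ex = (C−B)/|BC| = (-0.4917,0.8708); ey = (-0.8708,-0.4917)
P = B + 1.36·ex + -3.10·ey = (2.8787,2.1786)

2.88 2.18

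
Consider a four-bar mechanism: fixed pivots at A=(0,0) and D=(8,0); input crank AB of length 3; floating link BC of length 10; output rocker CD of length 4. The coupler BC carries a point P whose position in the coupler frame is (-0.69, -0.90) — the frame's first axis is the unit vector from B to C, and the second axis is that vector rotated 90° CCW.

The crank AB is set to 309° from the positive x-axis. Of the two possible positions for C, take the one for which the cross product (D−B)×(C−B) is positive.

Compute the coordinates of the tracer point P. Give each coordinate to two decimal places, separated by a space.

1.84 -3.46

A=(0,0), D=(8.00,0)
B = A + 3.00·(cos309°, sin309°) = (1.8880, -2.3314)
|BD| = 6.5416
circle(B,10.00) ∩ circle(D,4.00): a=9.6912, h=2.4657
  candidates: C₊=(10.0640,3.4263) cross=16.130; C₋=(11.8216,-1.1813) cross=-16.130
  mode + wants cross > 0 → take C=(10.0640,3.4263) (cross=16.130)
ex = (C−B)/|BC| = (0.8176,0.5758); ey = (-0.5758,0.8176)
P = B + -0.69·ex + -0.90·ey = (1.8420,-3.4646)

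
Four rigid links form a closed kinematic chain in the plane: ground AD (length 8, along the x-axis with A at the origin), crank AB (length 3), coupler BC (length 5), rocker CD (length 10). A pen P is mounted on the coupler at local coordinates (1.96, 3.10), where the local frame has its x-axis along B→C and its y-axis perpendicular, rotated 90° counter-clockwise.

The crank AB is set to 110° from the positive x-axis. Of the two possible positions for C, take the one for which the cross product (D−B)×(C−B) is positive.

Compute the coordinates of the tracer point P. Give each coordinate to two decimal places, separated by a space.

A=(0,0), D=(8.00,0)
B = A + 3.00·(cos110°, sin110°) = (-1.0261, 2.8191)
|BD| = 9.4561
circle(B,5.00) ∩ circle(D,10.00): a=0.7623, h=4.9415
  candidates: C₊=(1.1748,7.3087) cross=46.728; C₋=(-1.7716,-2.1250) cross=-46.728
  mode + wants cross > 0 → take C=(1.1748,7.3087) (cross=46.728)
ex = (C−B)/|BC| = (0.4402,0.8979); ey = (-0.8979,0.4402)
P = B + 1.96·ex + 3.10·ey = (-2.9469,5.9435)

-2.95 5.94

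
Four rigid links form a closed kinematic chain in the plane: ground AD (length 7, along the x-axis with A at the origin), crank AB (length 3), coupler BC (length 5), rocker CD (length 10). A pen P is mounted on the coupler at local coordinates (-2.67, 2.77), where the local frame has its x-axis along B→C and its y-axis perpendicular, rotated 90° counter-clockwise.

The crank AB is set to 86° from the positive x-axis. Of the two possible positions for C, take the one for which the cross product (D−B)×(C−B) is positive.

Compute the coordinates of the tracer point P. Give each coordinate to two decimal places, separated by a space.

-2.91 0.75

A=(0,0), D=(7.00,0)
B = A + 3.00·(cos86°, sin86°) = (0.2093, 2.9927)
|BD| = 7.4209
circle(B,5.00) ∩ circle(D,10.00): a=-1.3428, h=4.8163
  candidates: C₊=(0.9228,7.9415) cross=35.742; C₋=(-2.9618,-0.8731) cross=-35.742
  mode + wants cross > 0 → take C=(0.9228,7.9415) (cross=35.742)
ex = (C−B)/|BC| = (0.1427,0.9898); ey = (-0.9898,0.1427)
P = B + -2.67·ex + 2.77·ey = (-2.9134,0.7453)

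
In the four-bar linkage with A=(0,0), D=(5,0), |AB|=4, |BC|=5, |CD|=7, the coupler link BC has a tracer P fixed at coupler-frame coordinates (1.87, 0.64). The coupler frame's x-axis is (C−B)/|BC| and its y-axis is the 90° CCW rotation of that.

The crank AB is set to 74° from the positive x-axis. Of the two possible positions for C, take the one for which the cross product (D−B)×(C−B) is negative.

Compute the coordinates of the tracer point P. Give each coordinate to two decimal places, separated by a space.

A=(0,0), D=(5.00,0)
B = A + 4.00·(cos74°, sin74°) = (1.1025, 3.8450)
|BD| = 5.4749
circle(B,5.00) ∩ circle(D,7.00): a=0.5456, h=4.9701
  candidates: C₊=(4.9815,7.0000) cross=27.211; C₋=(-1.9996,-0.0763) cross=-27.211
  mode - wants cross < 0 → take C=(-1.9996,-0.0763) (cross=-27.211)
ex = (C−B)/|BC| = (-0.6204,-0.7843); ey = (0.7843,-0.6204)
P = B + 1.87·ex + 0.64·ey = (0.4443,1.9814)

0.44 1.98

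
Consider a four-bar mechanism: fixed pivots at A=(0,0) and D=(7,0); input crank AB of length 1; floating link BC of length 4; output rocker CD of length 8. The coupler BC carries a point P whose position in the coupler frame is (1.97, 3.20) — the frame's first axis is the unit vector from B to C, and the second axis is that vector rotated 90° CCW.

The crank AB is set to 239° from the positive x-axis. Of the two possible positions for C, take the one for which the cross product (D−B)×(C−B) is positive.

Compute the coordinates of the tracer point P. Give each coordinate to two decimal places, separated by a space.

-3.64 1.24

A=(0,0), D=(7.00,0)
B = A + 1.00·(cos239°, sin239°) = (-0.5150, -0.8572)
|BD| = 7.5638
circle(B,4.00) ∩ circle(D,8.00): a=0.6089, h=3.9534
  candidates: C₊=(-0.3581,3.1398) cross=29.903; C₋=(0.5379,-4.7161) cross=-29.903
  mode + wants cross > 0 → take C=(-0.3581,3.1398) (cross=29.903)
ex = (C−B)/|BC| = (0.0392,0.9992); ey = (-0.9992,0.0392)
P = B + 1.97·ex + 3.20·ey = (-3.6353,1.2368)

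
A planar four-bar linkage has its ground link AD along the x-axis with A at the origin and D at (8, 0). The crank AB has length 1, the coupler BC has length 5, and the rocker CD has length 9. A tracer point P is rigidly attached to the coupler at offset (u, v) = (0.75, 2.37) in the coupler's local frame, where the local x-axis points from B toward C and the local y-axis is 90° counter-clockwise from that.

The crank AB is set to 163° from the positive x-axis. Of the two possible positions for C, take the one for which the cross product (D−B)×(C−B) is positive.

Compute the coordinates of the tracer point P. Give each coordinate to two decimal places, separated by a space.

-2.99 1.72

A=(0,0), D=(8.00,0)
B = A + 1.00·(cos163°, sin163°) = (-0.9563, 0.2924)
|BD| = 8.9611
circle(B,5.00) ∩ circle(D,9.00): a=1.3559, h=4.8126
  candidates: C₊=(0.5559,5.0582) cross=43.126; C₋=(0.2419,-4.5619) cross=-43.126
  mode + wants cross > 0 → take C=(0.5559,5.0582) (cross=43.126)
ex = (C−B)/|BC| = (0.3024,0.9532); ey = (-0.9532,0.3024)
P = B + 0.75·ex + 2.37·ey = (-2.9885,1.7240)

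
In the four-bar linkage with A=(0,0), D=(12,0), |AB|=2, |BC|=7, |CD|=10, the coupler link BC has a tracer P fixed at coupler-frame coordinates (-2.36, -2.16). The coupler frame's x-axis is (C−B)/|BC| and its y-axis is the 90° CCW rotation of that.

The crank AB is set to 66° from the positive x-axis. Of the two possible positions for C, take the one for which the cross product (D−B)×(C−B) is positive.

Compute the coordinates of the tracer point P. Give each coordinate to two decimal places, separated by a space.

A=(0,0), D=(12.00,0)
B = A + 2.00·(cos66°, sin66°) = (0.8135, 1.8271)
|BD| = 11.3348
circle(B,7.00) ∩ circle(D,10.00): a=3.4177, h=6.1090
  candidates: C₊=(5.1712,7.3053) cross=69.244; C₋=(3.2017,-4.7529) cross=-69.244
  mode + wants cross > 0 → take C=(5.1712,7.3053) (cross=69.244)
ex = (C−B)/|BC| = (0.6225,0.7826); ey = (-0.7826,0.6225)
P = B + -2.36·ex + -2.16·ey = (1.0347,-1.3645)

1.03 -1.36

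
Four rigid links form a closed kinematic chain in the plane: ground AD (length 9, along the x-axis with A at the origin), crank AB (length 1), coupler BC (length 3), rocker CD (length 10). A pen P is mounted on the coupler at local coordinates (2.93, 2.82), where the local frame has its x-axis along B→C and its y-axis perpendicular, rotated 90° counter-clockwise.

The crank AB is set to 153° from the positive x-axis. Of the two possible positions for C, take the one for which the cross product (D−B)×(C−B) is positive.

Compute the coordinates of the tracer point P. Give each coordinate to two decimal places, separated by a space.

-3.19 3.81

A=(0,0), D=(9.00,0)
B = A + 1.00·(cos153°, sin153°) = (-0.8910, 0.4540)
|BD| = 9.9014
circle(B,3.00) ∩ circle(D,10.00): a=0.3554, h=2.9789
  candidates: C₊=(-0.3994,3.4134) cross=29.495; C₋=(-0.6726,-2.5380) cross=-29.495
  mode + wants cross > 0 → take C=(-0.3994,3.4134) (cross=29.495)
ex = (C−B)/|BC| = (0.1639,0.9865); ey = (-0.9865,0.1639)
P = B + 2.93·ex + 2.82·ey = (-3.1927,3.8065)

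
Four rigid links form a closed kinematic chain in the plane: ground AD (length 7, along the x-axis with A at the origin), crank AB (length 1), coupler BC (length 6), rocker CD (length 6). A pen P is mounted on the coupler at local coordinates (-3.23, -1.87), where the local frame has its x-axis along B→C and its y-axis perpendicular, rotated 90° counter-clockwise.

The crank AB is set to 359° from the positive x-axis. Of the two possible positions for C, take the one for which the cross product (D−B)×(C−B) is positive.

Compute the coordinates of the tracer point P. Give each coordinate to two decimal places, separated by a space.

A=(0,0), D=(7.00,0)
B = A + 1.00·(cos359°, sin359°) = (0.9998, -0.0175)
|BD| = 6.0002
circle(B,6.00) ∩ circle(D,6.00): a=3.0001, h=5.1961
  candidates: C₊=(3.9848,5.1874) cross=31.178; C₋=(4.0150,-5.2048) cross=-31.178
  mode + wants cross > 0 → take C=(3.9848,5.1874) (cross=31.178)
ex = (C−B)/|BC| = (0.4975,0.8675); ey = (-0.8675,0.4975)
P = B + -3.23·ex + -1.87·ey = (1.0151,-3.7497)

1.02 -3.75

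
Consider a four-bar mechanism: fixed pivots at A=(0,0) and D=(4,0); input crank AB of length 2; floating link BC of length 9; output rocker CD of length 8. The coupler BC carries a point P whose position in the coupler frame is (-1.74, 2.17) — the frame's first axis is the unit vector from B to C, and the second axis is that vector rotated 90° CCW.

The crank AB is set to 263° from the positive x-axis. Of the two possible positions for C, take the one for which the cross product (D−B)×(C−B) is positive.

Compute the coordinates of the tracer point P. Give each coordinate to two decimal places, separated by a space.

A=(0,0), D=(4.00,0)
B = A + 2.00·(cos263°, sin263°) = (-0.2437, -1.9851)
|BD| = 4.6851
circle(B,9.00) ∩ circle(D,8.00): a=4.1568, h=7.9825
  candidates: C₊=(0.1393,7.0068) cross=37.399; C₋=(6.9037,-7.4544) cross=-37.399
  mode + wants cross > 0 → take C=(0.1393,7.0068) (cross=37.399)
ex = (C−B)/|BC| = (0.0426,0.9991); ey = (-0.9991,0.0426)
P = B + -1.74·ex + 2.17·ey = (-2.4858,-3.6312)

-2.49 -3.63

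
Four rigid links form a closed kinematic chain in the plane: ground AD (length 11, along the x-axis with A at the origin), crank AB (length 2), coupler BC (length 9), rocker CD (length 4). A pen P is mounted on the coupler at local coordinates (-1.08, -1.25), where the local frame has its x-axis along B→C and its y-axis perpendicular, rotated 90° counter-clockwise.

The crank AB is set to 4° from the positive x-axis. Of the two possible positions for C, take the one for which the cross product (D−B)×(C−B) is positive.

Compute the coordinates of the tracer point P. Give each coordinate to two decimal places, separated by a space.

1.54 -1.45

A=(0,0), D=(11.00,0)
B = A + 2.00·(cos4°, sin4°) = (1.9951, 0.1395)
|BD| = 9.0060
circle(B,9.00) ∩ circle(D,4.00): a=8.1117, h=3.8988
  candidates: C₊=(10.1663,3.9121) cross=35.112; C₋=(10.0455,-3.8844) cross=-35.112
  mode + wants cross > 0 → take C=(10.1663,3.9121) (cross=35.112)
ex = (C−B)/|BC| = (0.9079,0.4192); ey = (-0.4192,0.9079)
P = B + -1.08·ex + -1.25·ey = (1.5386,-1.4481)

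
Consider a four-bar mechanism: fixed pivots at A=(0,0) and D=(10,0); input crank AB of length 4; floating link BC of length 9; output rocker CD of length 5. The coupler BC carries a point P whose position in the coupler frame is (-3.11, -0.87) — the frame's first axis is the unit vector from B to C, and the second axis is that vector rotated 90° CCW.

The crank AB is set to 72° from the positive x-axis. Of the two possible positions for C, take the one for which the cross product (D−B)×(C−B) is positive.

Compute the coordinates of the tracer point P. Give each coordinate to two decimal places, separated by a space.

A=(0,0), D=(10.00,0)
B = A + 4.00·(cos72°, sin72°) = (1.2361, 3.8042)
|BD| = 9.5540
circle(B,9.00) ∩ circle(D,5.00): a=7.7077, h=4.6466
  candidates: C₊=(10.1566,4.9975) cross=44.394; C₋=(6.4562,-3.5272) cross=-44.394
  mode + wants cross > 0 → take C=(10.1566,4.9975) (cross=44.394)
ex = (C−B)/|BC| = (0.9912,0.1326); ey = (-0.1326,0.9912)
P = B + -3.11·ex + -0.87·ey = (-1.7311,2.5295)

-1.73 2.53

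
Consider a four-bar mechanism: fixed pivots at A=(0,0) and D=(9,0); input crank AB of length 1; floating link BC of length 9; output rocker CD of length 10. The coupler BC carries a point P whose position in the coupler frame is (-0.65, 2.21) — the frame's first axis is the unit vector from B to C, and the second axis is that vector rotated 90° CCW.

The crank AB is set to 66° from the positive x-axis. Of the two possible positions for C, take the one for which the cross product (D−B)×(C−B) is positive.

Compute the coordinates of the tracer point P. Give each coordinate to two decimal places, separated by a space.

-1.86 1.34

A=(0,0), D=(9.00,0)
B = A + 1.00·(cos66°, sin66°) = (0.4067, 0.9135)
|BD| = 8.6417
circle(B,9.00) ∩ circle(D,10.00): a=3.2215, h=8.4037
  candidates: C₊=(4.4986,8.9296) cross=72.622; C₋=(2.7218,-7.7836) cross=-72.622
  mode + wants cross > 0 → take C=(4.4986,8.9296) (cross=72.622)
ex = (C−B)/|BC| = (0.4547,0.8907); ey = (-0.8907,0.4547)
P = B + -0.65·ex + 2.21·ey = (-1.8572,1.3394)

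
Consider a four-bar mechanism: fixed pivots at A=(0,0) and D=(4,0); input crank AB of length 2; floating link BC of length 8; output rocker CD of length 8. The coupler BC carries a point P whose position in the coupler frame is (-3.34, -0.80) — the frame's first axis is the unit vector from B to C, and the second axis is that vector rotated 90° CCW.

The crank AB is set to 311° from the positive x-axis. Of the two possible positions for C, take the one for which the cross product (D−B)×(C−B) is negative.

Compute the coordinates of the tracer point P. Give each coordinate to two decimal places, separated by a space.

A=(0,0), D=(4.00,0)
B = A + 2.00·(cos311°, sin311°) = (1.3121, -1.5094)
|BD| = 3.0827
circle(B,8.00) ∩ circle(D,8.00): a=1.5414, h=7.8501
  candidates: C₊=(-1.1877,6.0900) cross=24.200; C₋=(6.4998,-7.5994) cross=-24.200
  mode - wants cross < 0 → take C=(6.4998,-7.5994) (cross=-24.200)
ex = (C−B)/|BC| = (0.6485,-0.7612); ey = (0.7612,0.6485)
P = B + -3.34·ex + -0.80·ey = (-1.4627,0.5144)

-1.46 0.51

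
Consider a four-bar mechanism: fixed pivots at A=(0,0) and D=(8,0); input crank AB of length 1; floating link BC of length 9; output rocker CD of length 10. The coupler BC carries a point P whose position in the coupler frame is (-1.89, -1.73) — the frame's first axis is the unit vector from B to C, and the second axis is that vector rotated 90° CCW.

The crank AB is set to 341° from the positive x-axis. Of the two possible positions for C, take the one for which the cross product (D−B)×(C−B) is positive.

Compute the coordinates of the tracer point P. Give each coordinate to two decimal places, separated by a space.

2.27 -2.52

A=(0,0), D=(8.00,0)
B = A + 1.00·(cos341°, sin341°) = (0.9455, -0.3256)
|BD| = 7.0620
circle(B,9.00) ∩ circle(D,10.00): a=2.1858, h=8.7305
  candidates: C₊=(2.7265,8.4965) cross=61.655; C₋=(3.5315,-8.9461) cross=-61.655
  mode + wants cross > 0 → take C=(2.7265,8.4965) (cross=61.655)
ex = (C−B)/|BC| = (0.1979,0.9802); ey = (-0.9802,0.1979)
P = B + -1.89·ex + -1.73·ey = (2.2673,-2.5205)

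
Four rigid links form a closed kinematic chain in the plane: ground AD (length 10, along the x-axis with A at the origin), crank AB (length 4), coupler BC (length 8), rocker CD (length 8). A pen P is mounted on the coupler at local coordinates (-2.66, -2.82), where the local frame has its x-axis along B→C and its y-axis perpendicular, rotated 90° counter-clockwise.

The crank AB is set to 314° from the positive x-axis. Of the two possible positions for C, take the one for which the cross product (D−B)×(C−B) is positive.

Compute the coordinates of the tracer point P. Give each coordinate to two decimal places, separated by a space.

5.24 -5.88

A=(0,0), D=(10.00,0)
B = A + 4.00·(cos314°, sin314°) = (2.7786, -2.8774)
|BD| = 7.7735
circle(B,8.00) ∩ circle(D,8.00): a=3.8868, h=6.9924
  candidates: C₊=(3.8011,5.0570) cross=54.355; C₋=(8.9775,-7.9344) cross=-54.355
  mode + wants cross > 0 → take C=(3.8011,5.0570) (cross=54.355)
ex = (C−B)/|BC| = (0.1278,0.9918); ey = (-0.9918,0.1278)
P = B + -2.66·ex + -2.82·ey = (5.2355,-5.8760)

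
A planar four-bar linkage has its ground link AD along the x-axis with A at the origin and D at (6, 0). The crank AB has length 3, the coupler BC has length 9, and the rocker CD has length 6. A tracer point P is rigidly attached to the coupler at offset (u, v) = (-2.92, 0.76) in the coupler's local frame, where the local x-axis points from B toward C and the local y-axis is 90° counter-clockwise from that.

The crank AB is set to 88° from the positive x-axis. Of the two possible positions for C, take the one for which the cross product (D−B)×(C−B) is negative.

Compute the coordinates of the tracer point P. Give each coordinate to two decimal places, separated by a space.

A=(0,0), D=(6.00,0)
B = A + 3.00·(cos88°, sin88°) = (0.1047, 2.9982)
|BD| = 6.6139
circle(B,9.00) ∩ circle(D,6.00): a=6.7089, h=5.9992
  candidates: C₊=(8.8042,5.3044) cross=39.678; C₋=(3.3651,-5.3905) cross=-39.678
  mode - wants cross < 0 → take C=(3.3651,-5.3905) (cross=-39.678)
ex = (C−B)/|BC| = (0.3623,-0.9321); ey = (0.9321,0.3623)
P = B + -2.92·ex + 0.76·ey = (-0.2448,5.9952)

-0.24 6.00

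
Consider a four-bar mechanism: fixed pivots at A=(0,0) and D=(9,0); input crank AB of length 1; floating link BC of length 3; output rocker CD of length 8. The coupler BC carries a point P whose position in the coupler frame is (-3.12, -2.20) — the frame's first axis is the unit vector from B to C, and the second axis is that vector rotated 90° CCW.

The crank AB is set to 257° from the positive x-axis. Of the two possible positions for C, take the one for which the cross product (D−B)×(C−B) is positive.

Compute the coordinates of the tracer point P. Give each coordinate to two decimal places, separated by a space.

A=(0,0), D=(9.00,0)
B = A + 1.00·(cos257°, sin257°) = (-0.2250, -0.9744)
|BD| = 9.2763
circle(B,3.00) ∩ circle(D,8.00): a=1.6736, h=2.4898
  candidates: C₊=(1.1778,1.6775) cross=23.096; C₋=(1.7009,-3.2746) cross=-23.096
  mode + wants cross > 0 → take C=(1.1778,1.6775) (cross=23.096)
ex = (C−B)/|BC| = (0.4676,0.8839); ey = (-0.8839,0.4676)
P = B + -3.12·ex + -2.20·ey = (0.2608,-4.7610)

0.26 -4.76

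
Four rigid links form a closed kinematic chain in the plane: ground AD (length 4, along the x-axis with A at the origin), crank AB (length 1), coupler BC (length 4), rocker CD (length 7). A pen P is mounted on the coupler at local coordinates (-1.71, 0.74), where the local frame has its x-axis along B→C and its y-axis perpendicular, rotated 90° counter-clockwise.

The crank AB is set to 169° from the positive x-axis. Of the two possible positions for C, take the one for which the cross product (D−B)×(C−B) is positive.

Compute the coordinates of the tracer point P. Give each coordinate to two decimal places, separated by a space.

A=(0,0), D=(4.00,0)
B = A + 1.00·(cos169°, sin169°) = (-0.9816, 0.1908)
|BD| = 4.9853
circle(B,4.00) ∩ circle(D,7.00): a=-0.8171, h=3.9157
  candidates: C₊=(-1.6483,4.1349) cross=19.521; C₋=(-1.9480,-3.6907) cross=-19.521
  mode + wants cross > 0 → take C=(-1.6483,4.1349) (cross=19.521)
ex = (C−B)/|BC| = (-0.1667,0.9860); ey = (-0.9860,-0.1667)
P = B + -1.71·ex + 0.74·ey = (-1.4263,-1.6186)

-1.43 -1.62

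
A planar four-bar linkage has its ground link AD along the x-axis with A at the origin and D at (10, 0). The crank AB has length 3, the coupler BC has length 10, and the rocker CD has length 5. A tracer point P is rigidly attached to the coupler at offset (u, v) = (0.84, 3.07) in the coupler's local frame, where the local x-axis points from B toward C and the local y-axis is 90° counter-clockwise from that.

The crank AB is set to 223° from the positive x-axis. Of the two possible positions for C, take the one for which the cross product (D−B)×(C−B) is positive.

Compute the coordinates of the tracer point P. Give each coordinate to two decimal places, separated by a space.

A=(0,0), D=(10.00,0)
B = A + 3.00·(cos223°, sin223°) = (-2.1941, -2.0460)
|BD| = 12.3645
circle(B,10.00) ∩ circle(D,5.00): a=9.2151, h=3.8835
  candidates: C₊=(6.2514,3.3088) cross=48.017; C₋=(7.5366,-4.3511) cross=-48.017
  mode + wants cross > 0 → take C=(6.2514,3.3088) (cross=48.017)
ex = (C−B)/|BC| = (0.8445,0.5355); ey = (-0.5355,0.8445)
P = B + 0.84·ex + 3.07·ey = (-3.1286,0.9966)

-3.13 1.00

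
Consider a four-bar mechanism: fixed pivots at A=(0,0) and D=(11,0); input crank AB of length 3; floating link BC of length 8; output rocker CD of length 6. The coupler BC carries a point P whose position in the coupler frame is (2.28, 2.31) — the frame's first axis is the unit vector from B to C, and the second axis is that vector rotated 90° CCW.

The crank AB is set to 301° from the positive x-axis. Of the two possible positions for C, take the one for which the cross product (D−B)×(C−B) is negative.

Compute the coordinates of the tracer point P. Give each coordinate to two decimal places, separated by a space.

4.54 -1.31

A=(0,0), D=(11.00,0)
B = A + 3.00·(cos301°, sin301°) = (1.5451, -2.5715)
|BD| = 9.7983
circle(B,8.00) ∩ circle(D,6.00): a=6.3280, h=4.8946
  candidates: C₊=(6.3667,3.8122) cross=47.958; C₋=(8.9358,-5.6338) cross=-47.958
  mode - wants cross < 0 → take C=(8.9358,-5.6338) (cross=-47.958)
ex = (C−B)/|BC| = (0.9238,-0.3828); ey = (0.3828,0.9238)
P = B + 2.28·ex + 2.31·ey = (4.5357,-1.3102)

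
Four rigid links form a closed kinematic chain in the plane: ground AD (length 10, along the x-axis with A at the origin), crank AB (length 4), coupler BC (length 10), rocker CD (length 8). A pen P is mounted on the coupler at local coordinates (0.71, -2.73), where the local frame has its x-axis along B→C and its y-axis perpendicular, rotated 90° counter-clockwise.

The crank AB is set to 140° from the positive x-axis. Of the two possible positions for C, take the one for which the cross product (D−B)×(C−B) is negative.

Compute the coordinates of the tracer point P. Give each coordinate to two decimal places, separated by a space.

-4.61 0.21

A=(0,0), D=(10.00,0)
B = A + 4.00·(cos140°, sin140°) = (-3.0642, 2.5712)
|BD| = 13.3148
circle(B,10.00) ∩ circle(D,8.00): a=8.0093, h=5.9876
  candidates: C₊=(5.9506,6.8994) cross=79.724; C₋=(3.6381,-4.8504) cross=-79.724
  mode - wants cross < 0 → take C=(3.6381,-4.8504) (cross=-79.724)
ex = (C−B)/|BC| = (0.6702,-0.7422); ey = (0.7422,0.6702)
P = B + 0.71·ex + -2.73·ey = (-4.6144,0.2145)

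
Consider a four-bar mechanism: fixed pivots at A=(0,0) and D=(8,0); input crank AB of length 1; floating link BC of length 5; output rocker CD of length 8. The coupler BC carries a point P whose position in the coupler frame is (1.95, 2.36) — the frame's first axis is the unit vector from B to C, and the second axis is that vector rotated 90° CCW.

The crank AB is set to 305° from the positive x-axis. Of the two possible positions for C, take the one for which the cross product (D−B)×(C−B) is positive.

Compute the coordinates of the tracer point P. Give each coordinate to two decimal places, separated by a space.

A=(0,0), D=(8.00,0)
B = A + 1.00·(cos305°, sin305°) = (0.5736, -0.8192)
|BD| = 7.4715
circle(B,5.00) ∩ circle(D,8.00): a=1.1258, h=4.8716
  candidates: C₊=(1.1585,4.1465) cross=36.398; C₋=(2.2267,-5.5380) cross=-36.398
  mode + wants cross > 0 → take C=(1.1585,4.1465) (cross=36.398)
ex = (C−B)/|BC| = (0.1170,0.9931); ey = (-0.9931,0.1170)
P = B + 1.95·ex + 2.36·ey = (-1.5421,1.3935)

-1.54 1.39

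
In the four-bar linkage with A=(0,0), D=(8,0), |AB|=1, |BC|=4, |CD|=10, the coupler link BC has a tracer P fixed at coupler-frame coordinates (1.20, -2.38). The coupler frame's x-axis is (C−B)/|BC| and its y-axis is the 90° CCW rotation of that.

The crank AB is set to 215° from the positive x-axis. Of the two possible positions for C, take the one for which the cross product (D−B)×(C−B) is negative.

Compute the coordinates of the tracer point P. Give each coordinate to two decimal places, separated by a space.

-3.22 -1.73

A=(0,0), D=(8.00,0)
B = A + 1.00·(cos215°, sin215°) = (-0.8192, -0.5736)
|BD| = 8.8378
circle(B,4.00) ∩ circle(D,10.00): a=-0.3334, h=3.9861
  candidates: C₊=(-1.4106,3.3825) cross=35.228; C₋=(-0.8932,-4.5729) cross=-35.228
  mode - wants cross < 0 → take C=(-0.8932,-4.5729) (cross=-35.228)
ex = (C−B)/|BC| = (-0.0185,-0.9998); ey = (0.9998,-0.0185)
P = B + 1.20·ex + -2.38·ey = (-3.2210,-1.7293)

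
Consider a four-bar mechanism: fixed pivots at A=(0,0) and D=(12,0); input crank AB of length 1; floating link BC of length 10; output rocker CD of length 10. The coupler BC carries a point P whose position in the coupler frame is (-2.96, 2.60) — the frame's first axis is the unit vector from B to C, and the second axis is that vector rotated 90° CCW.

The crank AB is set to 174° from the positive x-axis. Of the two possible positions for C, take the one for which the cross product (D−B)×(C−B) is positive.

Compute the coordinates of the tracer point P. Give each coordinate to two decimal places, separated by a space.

-4.90 -0.42

A=(0,0), D=(12.00,0)
B = A + 1.00·(cos174°, sin174°) = (-0.9945, 0.1045)
|BD| = 12.9949
circle(B,10.00) ∩ circle(D,10.00): a=6.4975, h=7.6015
  candidates: C₊=(5.5639,7.6535) cross=98.781; C₋=(5.4416,-7.5490) cross=-98.781
  mode + wants cross > 0 → take C=(5.5639,7.6535) (cross=98.781)
ex = (C−B)/|BC| = (0.6558,0.7549); ey = (-0.7549,0.6558)
P = B + -2.96·ex + 2.60·ey = (-4.8985,-0.4248)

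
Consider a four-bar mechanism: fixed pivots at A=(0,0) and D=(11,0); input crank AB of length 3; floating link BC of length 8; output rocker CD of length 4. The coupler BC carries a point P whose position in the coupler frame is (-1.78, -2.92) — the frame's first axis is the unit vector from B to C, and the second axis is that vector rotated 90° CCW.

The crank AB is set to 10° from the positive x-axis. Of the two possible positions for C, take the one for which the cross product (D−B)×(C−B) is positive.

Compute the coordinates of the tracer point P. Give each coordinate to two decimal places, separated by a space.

2.58 -2.88

A=(0,0), D=(11.00,0)
B = A + 3.00·(cos10°, sin10°) = (2.9544, 0.5209)
|BD| = 8.0624
circle(B,8.00) ∩ circle(D,4.00): a=7.0080, h=3.8585
  candidates: C₊=(10.1971,3.9186) cross=31.109; C₋=(9.6984,-3.7823) cross=-31.109
  mode + wants cross > 0 → take C=(10.1971,3.9186) (cross=31.109)
ex = (C−B)/|BC| = (0.9053,0.4247); ey = (-0.4247,0.9053)
P = B + -1.78·ex + -2.92·ey = (2.5831,-2.8786)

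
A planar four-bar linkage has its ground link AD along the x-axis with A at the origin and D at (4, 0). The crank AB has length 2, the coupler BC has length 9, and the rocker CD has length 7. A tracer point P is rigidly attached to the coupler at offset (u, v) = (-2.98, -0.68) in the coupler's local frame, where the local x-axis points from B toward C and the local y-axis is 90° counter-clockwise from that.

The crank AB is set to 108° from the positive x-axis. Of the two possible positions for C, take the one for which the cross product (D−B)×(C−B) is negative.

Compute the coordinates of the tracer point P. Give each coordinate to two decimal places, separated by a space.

A=(0,0), D=(4.00,0)
B = A + 2.00·(cos108°, sin108°) = (-0.6180, 1.9021)
|BD| = 4.9944
circle(B,9.00) ∩ circle(D,7.00): a=5.7008, h=6.9643
  candidates: C₊=(7.3055,6.1704) cross=34.783; C₋=(2.0008,-6.7084) cross=-34.783
  mode - wants cross < 0 → take C=(2.0008,-6.7084) (cross=-34.783)
ex = (C−B)/|BC| = (0.2910,-0.9567); ey = (0.9567,0.2910)
P = B + -2.98·ex + -0.68·ey = (-2.1357,4.5553)

-2.14 4.56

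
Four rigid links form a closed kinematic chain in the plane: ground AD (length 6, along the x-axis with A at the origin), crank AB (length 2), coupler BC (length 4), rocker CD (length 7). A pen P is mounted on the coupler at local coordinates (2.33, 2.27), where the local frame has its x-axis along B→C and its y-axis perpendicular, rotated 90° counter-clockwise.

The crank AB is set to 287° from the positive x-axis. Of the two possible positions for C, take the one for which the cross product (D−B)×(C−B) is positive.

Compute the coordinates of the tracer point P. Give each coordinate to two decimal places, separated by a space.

A=(0,0), D=(6.00,0)
B = A + 2.00·(cos287°, sin287°) = (0.5847, -1.9126)
|BD| = 5.7431
circle(B,4.00) ∩ circle(D,7.00): a=-0.0015, h=4.0000
  candidates: C₊=(-0.7488,1.8586) cross=22.972; C₋=(1.9155,-5.6848) cross=-22.972
  mode + wants cross > 0 → take C=(-0.7488,1.8586) (cross=22.972)
ex = (C−B)/|BC| = (-0.3334,0.9428); ey = (-0.9428,-0.3334)
P = B + 2.33·ex + 2.27·ey = (-2.3322,-0.4727)

-2.33 -0.47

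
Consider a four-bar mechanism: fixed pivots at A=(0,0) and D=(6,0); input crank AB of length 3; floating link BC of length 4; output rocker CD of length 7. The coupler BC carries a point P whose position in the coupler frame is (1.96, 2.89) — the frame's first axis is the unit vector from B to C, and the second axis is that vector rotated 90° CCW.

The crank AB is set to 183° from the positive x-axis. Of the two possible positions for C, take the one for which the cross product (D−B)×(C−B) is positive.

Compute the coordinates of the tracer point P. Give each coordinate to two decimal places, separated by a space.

A=(0,0), D=(6.00,0)
B = A + 3.00·(cos183°, sin183°) = (-2.9959, -0.1570)
|BD| = 8.9973
circle(B,4.00) ∩ circle(D,7.00): a=2.6647, h=2.9831
  candidates: C₊=(-0.3836,2.8722) cross=26.840; C₋=(-0.2795,-3.0932) cross=-26.840
  mode + wants cross > 0 → take C=(-0.3836,2.8722) (cross=26.840)
ex = (C−B)/|BC| = (0.6531,0.7573); ey = (-0.7573,0.6531)
P = B + 1.96·ex + 2.89·ey = (-3.9045,3.2147)

-3.90 3.21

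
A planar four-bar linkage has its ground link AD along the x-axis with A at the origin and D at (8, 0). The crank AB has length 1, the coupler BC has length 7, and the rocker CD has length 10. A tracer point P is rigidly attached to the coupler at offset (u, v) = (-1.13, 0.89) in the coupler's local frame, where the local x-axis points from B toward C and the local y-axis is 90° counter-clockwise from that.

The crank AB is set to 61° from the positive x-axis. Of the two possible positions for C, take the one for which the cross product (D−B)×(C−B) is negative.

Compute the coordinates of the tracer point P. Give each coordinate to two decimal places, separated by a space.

A=(0,0), D=(8.00,0)
B = A + 1.00·(cos61°, sin61°) = (0.4848, 0.8746)
|BD| = 7.5659
circle(B,7.00) ∩ circle(D,10.00): a=0.4126, h=6.9878
  candidates: C₊=(1.7024,7.7679) cross=52.869; C₋=(0.0868,-6.1141) cross=-52.869
  mode - wants cross < 0 → take C=(0.0868,-6.1141) (cross=-52.869)
ex = (C−B)/|BC| = (-0.0569,-0.9984); ey = (0.9984,-0.0569)
P = B + -1.13·ex + 0.89·ey = (1.4376,1.9522)

1.44 1.95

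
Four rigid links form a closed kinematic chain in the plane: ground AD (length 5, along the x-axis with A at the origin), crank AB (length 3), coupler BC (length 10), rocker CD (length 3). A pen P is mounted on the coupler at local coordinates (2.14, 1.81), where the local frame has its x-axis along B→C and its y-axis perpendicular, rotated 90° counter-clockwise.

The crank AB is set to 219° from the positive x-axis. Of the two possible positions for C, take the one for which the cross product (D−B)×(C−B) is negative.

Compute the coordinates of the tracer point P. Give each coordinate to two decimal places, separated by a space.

-0.28 0.03

A=(0,0), D=(5.00,0)
B = A + 3.00·(cos219°, sin219°) = (-2.3314, -1.8880)
|BD| = 7.5706
circle(B,10.00) ∩ circle(D,3.00): a=9.7954, h=2.0126
  candidates: C₊=(6.6526,2.5038) cross=15.236; C₋=(7.6564,-1.3942) cross=-15.236
  mode - wants cross < 0 → take C=(7.6564,-1.3942) (cross=-15.236)
ex = (C−B)/|BC| = (0.9988,0.0494); ey = (-0.0494,0.9988)
P = B + 2.14·ex + 1.81·ey = (-0.2834,0.0255)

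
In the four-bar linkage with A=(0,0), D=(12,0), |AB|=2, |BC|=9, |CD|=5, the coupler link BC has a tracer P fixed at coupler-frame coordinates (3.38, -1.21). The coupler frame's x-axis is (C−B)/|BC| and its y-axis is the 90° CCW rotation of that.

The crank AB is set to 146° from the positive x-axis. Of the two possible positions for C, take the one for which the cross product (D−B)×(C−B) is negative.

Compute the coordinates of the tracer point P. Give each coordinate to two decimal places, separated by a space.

A=(0,0), D=(12.00,0)
B = A + 2.00·(cos146°, sin146°) = (-1.6581, 1.1184)
|BD| = 13.7038
circle(B,9.00) ∩ circle(D,5.00): a=8.8951, h=1.3699
  candidates: C₊=(7.3192,1.7578) cross=18.773; C₋=(7.0956,-0.9729) cross=-18.773
  mode - wants cross < 0 → take C=(7.0956,-0.9729) (cross=-18.773)
ex = (C−B)/|BC| = (0.9726,-0.2324); ey = (0.2324,0.9726)
P = B + 3.38·ex + -1.21·ey = (1.3482,-0.8439)

1.35 -0.84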